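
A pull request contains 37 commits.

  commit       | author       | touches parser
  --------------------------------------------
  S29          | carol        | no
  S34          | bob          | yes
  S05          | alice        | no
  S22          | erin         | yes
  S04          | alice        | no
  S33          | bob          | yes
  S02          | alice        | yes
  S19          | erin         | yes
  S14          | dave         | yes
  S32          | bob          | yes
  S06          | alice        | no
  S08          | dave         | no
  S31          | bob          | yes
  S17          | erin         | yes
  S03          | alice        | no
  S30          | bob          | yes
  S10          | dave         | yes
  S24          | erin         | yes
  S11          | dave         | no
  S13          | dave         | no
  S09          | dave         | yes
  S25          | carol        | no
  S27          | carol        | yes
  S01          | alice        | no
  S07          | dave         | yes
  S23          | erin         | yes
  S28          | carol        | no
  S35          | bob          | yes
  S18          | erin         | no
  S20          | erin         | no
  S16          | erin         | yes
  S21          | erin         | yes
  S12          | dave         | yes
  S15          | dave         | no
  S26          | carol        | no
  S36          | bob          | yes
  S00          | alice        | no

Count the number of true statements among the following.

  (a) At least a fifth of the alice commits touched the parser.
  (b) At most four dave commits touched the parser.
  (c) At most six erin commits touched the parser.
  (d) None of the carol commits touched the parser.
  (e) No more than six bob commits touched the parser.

0

(a) alice: |A| = 7, |A ∩ B| = 1; needs |A ∩ B| / |A| ≥ 1/5 — false.
(b) dave: |A| = 9, |A ∩ B| = 5; needs |A ∩ B| ≤ 4 — false.
(c) erin: |A| = 9, |A ∩ B| = 7; needs |A ∩ B| ≤ 6 — false.
(d) carol: |A| = 5, |A ∩ B| = 1; needs A ∩ B = ∅ (|A ∩ B| = 0) — false.
(e) bob: |A| = 7, |A ∩ B| = 7; needs |A ∩ B| ≤ 6 — false.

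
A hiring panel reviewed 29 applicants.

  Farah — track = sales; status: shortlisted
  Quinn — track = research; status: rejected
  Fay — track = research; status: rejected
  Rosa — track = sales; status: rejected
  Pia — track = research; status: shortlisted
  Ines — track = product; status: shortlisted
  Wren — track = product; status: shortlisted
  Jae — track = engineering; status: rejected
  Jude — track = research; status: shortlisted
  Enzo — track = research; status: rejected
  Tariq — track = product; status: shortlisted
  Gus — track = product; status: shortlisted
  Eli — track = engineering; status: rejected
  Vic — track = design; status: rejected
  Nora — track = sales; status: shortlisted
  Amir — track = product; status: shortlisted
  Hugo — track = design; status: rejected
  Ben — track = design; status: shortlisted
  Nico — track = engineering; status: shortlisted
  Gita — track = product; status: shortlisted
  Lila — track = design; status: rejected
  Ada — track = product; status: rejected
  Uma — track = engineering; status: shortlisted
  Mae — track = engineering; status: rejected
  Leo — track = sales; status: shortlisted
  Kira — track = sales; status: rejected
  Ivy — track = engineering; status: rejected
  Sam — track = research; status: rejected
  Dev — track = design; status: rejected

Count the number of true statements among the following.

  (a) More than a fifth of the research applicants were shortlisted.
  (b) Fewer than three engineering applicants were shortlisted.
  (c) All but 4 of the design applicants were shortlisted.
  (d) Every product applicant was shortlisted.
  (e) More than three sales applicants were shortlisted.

(a) research: |A| = 6, |A ∩ B| = 2; needs |A ∩ B| / |A| > 1/5 — true.
(b) engineering: |A| = 6, |A ∩ B| = 2; needs |A ∩ B| < 3 — true.
(c) design: |A| = 5, |A ∩ B| = 1; needs |A ∖ B| = 4 — true.
(d) product: |A| = 7, |A ∩ B| = 6; needs A ⊆ B, i.e. every element of A is in B (|A ∖ B| = 0) — false.
(e) sales: |A| = 5, |A ∩ B| = 3; needs |A ∩ B| > 3 — false.

3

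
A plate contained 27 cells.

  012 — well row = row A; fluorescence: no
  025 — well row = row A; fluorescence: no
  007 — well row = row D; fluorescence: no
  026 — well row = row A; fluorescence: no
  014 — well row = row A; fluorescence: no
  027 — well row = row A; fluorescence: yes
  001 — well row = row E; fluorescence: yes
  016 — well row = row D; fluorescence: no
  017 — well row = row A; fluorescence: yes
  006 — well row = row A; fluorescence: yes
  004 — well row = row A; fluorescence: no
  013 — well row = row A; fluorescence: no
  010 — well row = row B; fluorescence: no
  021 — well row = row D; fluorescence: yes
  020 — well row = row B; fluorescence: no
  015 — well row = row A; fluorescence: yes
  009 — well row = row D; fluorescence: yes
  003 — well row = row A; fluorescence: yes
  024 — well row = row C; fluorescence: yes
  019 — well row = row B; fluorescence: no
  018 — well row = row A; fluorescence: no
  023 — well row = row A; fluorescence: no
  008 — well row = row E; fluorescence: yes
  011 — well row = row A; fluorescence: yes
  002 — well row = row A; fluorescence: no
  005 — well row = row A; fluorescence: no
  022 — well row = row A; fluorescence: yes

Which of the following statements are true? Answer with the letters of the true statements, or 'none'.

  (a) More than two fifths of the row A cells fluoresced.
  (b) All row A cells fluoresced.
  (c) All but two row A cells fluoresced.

|A| = 17, |A ∩ B| = 7, |A ∖ B| = 10.
(a) |A ∩ B| / |A| > 2/5: holds.
(b) A ⊆ B, i.e. every element of A is in B (|A ∖ B| = 0): fails.
(c) |A ∖ B| = 2: fails.

(a)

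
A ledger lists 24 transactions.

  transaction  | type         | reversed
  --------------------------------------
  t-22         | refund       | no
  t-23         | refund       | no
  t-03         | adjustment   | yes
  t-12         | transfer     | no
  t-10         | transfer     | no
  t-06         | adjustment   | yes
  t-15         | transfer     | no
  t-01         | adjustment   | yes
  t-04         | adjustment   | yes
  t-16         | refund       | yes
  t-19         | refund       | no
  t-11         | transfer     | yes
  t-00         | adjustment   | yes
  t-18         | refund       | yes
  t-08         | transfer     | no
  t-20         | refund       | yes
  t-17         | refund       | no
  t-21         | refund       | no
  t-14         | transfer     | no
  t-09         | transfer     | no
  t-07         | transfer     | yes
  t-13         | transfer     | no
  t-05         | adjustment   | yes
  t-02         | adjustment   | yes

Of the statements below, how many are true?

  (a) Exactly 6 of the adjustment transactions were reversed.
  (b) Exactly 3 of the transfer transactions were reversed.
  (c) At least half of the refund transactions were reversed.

0

(a) adjustment: |A| = 7, |A ∩ B| = 7; needs |A ∩ B| = 6 — false.
(b) transfer: |A| = 9, |A ∩ B| = 2; needs |A ∩ B| = 3 — false.
(c) refund: |A| = 8, |A ∩ B| = 3; needs |A ∩ B| ≥ |A ∖ B| — false.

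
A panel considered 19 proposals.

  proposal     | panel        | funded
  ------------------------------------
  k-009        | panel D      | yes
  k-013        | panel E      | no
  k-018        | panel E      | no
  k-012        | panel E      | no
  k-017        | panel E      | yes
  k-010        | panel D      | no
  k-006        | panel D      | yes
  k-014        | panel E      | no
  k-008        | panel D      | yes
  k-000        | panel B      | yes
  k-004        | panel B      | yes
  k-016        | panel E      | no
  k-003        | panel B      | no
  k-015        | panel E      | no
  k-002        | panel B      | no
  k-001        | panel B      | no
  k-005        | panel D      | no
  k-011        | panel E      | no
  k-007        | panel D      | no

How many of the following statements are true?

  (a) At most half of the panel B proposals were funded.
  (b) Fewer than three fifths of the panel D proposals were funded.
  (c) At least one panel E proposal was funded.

(a) panel B: |A| = 5, |A ∩ B| = 2; needs |A ∩ B| ≤ |A ∖ B| — true.
(b) panel D: |A| = 6, |A ∩ B| = 3; needs |A ∩ B| / |A| < 3/5 — true.
(c) panel E: |A| = 8, |A ∩ B| = 1; needs A ∩ B ≠ ∅ (|A ∩ B| ≥ 1) — true.

3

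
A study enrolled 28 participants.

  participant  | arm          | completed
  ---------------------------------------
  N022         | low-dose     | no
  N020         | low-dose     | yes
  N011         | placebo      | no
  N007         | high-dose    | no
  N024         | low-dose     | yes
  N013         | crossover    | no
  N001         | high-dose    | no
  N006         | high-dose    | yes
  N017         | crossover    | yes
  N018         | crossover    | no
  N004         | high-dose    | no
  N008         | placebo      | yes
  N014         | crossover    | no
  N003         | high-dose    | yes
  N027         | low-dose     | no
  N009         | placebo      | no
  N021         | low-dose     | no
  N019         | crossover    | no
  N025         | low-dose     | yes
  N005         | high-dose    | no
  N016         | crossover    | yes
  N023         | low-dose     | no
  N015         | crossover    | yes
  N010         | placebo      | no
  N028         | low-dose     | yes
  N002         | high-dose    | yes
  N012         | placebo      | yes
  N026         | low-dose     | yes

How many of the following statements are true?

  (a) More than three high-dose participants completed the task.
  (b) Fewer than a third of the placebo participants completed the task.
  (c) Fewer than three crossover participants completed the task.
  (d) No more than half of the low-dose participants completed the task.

0

(a) high-dose: |A| = 7, |A ∩ B| = 3; needs |A ∩ B| > 3 — false.
(b) placebo: |A| = 5, |A ∩ B| = 2; needs |A ∩ B| / |A| < 1/3 — false.
(c) crossover: |A| = 7, |A ∩ B| = 3; needs |A ∩ B| < 3 — false.
(d) low-dose: |A| = 9, |A ∩ B| = 5; needs |A ∩ B| ≤ |A ∖ B| — false.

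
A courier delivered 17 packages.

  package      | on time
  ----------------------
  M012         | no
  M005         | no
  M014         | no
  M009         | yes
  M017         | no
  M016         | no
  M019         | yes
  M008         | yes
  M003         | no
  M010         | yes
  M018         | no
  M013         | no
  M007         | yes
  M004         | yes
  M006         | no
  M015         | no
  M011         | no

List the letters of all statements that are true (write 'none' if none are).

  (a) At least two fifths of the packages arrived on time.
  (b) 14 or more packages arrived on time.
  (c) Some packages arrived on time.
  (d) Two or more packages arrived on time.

|A| = 17, |A ∩ B| = 6, |A ∖ B| = 11.
(a) |A ∩ B| / |A| ≥ 2/5: fails.
(b) |A ∩ B| ≥ 14: fails.
(c) A ∩ B ≠ ∅ (|A ∩ B| ≥ 1): holds.
(d) |A ∩ B| ≥ 2: holds.

(c), (d)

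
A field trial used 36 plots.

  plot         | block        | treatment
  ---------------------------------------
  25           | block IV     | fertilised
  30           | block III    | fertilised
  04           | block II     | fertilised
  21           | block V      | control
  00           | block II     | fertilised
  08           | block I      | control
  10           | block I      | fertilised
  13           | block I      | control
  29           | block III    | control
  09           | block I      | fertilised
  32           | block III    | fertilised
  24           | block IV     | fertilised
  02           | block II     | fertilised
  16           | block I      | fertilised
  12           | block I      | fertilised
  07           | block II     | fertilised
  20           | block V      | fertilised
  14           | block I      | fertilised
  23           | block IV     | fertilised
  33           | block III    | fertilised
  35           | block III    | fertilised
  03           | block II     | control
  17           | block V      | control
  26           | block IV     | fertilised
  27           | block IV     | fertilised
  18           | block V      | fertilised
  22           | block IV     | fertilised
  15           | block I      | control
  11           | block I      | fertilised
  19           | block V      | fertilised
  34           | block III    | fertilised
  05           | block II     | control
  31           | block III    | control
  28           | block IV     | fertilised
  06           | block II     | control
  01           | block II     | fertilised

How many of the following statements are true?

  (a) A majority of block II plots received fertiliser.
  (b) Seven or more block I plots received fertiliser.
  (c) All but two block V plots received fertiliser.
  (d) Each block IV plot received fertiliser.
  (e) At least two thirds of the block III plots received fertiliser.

4

(a) block II: |A| = 8, |A ∩ B| = 5; needs |A ∩ B| > |A ∖ B| — true.
(b) block I: |A| = 9, |A ∩ B| = 6; needs |A ∩ B| ≥ 7 — false.
(c) block V: |A| = 5, |A ∩ B| = 3; needs |A ∖ B| = 2 — true.
(d) block IV: |A| = 7, |A ∩ B| = 7; needs A ⊆ B, i.e. every element of A is in B (|A ∖ B| = 0) — true.
(e) block III: |A| = 7, |A ∩ B| = 5; needs |A ∩ B| / |A| ≥ 2/3 — true.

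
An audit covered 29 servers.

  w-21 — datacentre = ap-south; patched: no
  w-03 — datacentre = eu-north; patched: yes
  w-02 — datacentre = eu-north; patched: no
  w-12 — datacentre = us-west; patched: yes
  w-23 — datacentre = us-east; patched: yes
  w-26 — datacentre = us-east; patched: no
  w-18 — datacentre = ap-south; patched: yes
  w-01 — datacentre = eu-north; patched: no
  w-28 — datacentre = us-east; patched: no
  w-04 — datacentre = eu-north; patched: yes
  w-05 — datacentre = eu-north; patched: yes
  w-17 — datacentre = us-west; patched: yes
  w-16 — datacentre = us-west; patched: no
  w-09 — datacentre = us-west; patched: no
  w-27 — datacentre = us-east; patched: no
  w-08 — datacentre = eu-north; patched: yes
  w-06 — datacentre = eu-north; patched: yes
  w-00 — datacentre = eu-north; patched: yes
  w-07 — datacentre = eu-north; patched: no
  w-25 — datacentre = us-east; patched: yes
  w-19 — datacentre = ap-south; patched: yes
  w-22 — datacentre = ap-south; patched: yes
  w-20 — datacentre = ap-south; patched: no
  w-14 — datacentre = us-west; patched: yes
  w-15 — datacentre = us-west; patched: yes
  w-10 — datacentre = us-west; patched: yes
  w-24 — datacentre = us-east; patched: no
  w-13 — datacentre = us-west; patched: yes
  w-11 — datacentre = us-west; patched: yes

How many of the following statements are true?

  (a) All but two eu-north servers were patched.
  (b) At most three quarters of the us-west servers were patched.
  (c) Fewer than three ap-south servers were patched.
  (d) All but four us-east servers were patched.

1

(a) eu-north: |A| = 9, |A ∩ B| = 6; needs |A ∖ B| = 2 — false.
(b) us-west: |A| = 9, |A ∩ B| = 7; needs |A ∩ B| / |A| ≤ 3/4 — false.
(c) ap-south: |A| = 5, |A ∩ B| = 3; needs |A ∩ B| < 3 — false.
(d) us-east: |A| = 6, |A ∩ B| = 2; needs |A ∖ B| = 4 — true.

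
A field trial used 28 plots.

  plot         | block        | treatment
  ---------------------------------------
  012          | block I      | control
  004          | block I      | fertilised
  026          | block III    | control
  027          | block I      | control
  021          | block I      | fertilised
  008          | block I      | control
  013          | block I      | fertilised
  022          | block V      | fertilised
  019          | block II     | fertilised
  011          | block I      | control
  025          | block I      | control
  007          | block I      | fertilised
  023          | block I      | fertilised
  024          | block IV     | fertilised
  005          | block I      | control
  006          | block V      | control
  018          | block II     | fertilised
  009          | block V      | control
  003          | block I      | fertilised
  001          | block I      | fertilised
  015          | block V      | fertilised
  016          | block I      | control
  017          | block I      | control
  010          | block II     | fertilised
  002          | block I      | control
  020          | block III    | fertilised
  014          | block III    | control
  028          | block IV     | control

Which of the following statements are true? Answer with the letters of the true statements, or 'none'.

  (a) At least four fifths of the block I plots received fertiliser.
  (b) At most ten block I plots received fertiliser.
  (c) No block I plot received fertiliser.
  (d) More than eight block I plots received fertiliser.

(b)

|A| = 16, |A ∩ B| = 7, |A ∖ B| = 9.
(a) |A ∩ B| / |A| ≥ 4/5: fails.
(b) |A ∩ B| ≤ 10: holds.
(c) A ∩ B = ∅ (|A ∩ B| = 0): fails.
(d) |A ∩ B| > 8: fails.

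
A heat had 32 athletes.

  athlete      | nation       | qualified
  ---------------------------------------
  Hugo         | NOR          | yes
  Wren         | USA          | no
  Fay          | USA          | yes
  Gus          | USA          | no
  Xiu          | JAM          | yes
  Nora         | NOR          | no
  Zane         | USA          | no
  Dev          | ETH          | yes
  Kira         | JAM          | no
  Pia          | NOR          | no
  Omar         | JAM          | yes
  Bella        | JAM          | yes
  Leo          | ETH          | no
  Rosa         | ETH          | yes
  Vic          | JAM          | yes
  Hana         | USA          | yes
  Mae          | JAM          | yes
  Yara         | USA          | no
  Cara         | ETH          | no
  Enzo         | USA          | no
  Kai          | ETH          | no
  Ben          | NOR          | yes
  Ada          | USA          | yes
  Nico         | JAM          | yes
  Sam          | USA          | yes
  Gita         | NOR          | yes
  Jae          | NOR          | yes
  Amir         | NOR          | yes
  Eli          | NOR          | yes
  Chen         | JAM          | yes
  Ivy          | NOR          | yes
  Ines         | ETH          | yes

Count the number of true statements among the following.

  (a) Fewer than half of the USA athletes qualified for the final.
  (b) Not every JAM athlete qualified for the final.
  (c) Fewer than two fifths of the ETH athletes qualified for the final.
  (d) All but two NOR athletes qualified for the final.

(a) USA: |A| = 9, |A ∩ B| = 4; needs |A ∩ B| < |A ∖ B| — true.
(b) JAM: |A| = 8, |A ∩ B| = 7; needs A ⊄ B (|A ∖ B| ≥ 1) — true.
(c) ETH: |A| = 6, |A ∩ B| = 3; needs |A ∩ B| / |A| < 2/5 — false.
(d) NOR: |A| = 9, |A ∩ B| = 7; needs |A ∖ B| = 2 — true.

3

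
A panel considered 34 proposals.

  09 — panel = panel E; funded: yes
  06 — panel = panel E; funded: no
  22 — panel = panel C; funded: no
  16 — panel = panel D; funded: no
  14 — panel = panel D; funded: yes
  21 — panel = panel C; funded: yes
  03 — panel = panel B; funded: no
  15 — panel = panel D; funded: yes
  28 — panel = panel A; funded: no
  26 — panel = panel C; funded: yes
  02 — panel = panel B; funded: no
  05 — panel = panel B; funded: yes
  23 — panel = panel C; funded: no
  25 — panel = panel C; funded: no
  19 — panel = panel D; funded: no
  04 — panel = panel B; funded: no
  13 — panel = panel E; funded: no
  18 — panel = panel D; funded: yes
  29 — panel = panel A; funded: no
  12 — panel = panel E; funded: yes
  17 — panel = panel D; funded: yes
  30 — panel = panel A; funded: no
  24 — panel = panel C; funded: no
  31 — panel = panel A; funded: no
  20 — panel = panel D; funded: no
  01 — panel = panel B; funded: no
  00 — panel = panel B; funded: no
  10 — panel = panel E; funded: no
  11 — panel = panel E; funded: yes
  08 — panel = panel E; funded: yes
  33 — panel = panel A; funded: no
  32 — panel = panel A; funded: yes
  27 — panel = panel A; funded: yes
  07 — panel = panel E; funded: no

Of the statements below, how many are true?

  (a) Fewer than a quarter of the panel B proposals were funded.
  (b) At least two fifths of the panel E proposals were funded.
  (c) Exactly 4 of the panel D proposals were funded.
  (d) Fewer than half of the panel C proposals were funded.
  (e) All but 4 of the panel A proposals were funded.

4

(a) panel B: |A| = 6, |A ∩ B| = 1; needs |A ∩ B| / |A| < 1/4 — true.
(b) panel E: |A| = 8, |A ∩ B| = 4; needs |A ∩ B| / |A| ≥ 2/5 — true.
(c) panel D: |A| = 7, |A ∩ B| = 4; needs |A ∩ B| = 4 — true.
(d) panel C: |A| = 6, |A ∩ B| = 2; needs |A ∩ B| < |A ∖ B| — true.
(e) panel A: |A| = 7, |A ∩ B| = 2; needs |A ∖ B| = 4 — false.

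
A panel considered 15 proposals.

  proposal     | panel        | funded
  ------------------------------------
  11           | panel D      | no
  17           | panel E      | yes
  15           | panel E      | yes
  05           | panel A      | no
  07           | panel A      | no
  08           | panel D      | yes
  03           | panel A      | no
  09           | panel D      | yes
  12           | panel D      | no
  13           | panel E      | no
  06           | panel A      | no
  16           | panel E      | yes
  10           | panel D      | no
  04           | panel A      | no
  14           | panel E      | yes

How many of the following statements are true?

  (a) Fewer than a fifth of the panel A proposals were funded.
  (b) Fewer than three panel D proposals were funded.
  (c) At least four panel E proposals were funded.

(a) panel A: |A| = 5, |A ∩ B| = 0; needs |A ∩ B| / |A| < 1/5 — true.
(b) panel D: |A| = 5, |A ∩ B| = 2; needs |A ∩ B| < 3 — true.
(c) panel E: |A| = 5, |A ∩ B| = 4; needs |A ∩ B| ≥ 4 — true.

3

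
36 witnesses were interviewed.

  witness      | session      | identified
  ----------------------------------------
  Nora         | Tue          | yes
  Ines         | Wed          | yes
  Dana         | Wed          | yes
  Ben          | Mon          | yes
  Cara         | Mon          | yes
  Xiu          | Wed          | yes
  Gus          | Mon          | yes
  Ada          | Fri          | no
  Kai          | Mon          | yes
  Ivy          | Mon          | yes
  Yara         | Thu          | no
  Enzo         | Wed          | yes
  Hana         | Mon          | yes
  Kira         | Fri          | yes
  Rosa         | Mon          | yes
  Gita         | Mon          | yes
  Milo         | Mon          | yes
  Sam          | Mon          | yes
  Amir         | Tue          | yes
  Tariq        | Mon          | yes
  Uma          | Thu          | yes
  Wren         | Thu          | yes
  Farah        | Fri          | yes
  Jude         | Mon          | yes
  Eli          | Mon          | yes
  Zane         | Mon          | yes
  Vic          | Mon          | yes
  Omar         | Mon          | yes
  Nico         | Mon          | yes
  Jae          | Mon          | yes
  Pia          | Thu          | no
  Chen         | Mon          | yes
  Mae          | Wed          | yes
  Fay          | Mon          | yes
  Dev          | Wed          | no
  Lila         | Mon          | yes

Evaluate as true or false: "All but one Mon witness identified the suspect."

False

Truth condition: |A ∖ B| = 1.
|A| = 21, |A ∩ B| = 21, |A ∖ B| = 0.
|A ∖ B| = 0, so the statement is false.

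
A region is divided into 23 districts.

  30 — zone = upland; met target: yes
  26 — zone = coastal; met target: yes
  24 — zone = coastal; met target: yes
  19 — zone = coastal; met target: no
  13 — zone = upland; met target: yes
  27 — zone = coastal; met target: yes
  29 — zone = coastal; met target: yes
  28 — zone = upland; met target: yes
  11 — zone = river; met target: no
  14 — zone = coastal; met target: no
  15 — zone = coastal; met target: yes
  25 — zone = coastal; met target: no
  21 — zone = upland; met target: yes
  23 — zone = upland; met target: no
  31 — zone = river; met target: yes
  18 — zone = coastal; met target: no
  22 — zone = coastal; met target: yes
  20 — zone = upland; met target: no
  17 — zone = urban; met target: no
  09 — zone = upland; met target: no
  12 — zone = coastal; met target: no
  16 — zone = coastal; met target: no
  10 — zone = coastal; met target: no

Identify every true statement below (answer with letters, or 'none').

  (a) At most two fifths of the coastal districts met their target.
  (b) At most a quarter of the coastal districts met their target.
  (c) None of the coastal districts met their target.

none

|A| = 13, |A ∩ B| = 6, |A ∖ B| = 7.
(a) |A ∩ B| / |A| ≤ 2/5: fails.
(b) |A ∩ B| / |A| ≤ 1/4: fails.
(c) A ∩ B = ∅ (|A ∩ B| = 0): fails.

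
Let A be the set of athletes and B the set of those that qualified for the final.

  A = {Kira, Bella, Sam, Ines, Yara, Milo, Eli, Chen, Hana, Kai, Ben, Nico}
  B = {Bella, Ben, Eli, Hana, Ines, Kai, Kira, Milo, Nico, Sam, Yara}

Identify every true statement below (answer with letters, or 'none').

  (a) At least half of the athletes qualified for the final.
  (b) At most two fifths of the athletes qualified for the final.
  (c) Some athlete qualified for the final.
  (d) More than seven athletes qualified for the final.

|A| = 12, |A ∩ B| = 11, |A ∖ B| = 1.
(a) |A ∩ B| ≥ |A ∖ B|: holds.
(b) |A ∩ B| / |A| ≤ 2/5: fails.
(c) A ∩ B ≠ ∅ (|A ∩ B| ≥ 1): holds.
(d) |A ∩ B| > 7: holds.

(a), (c), (d)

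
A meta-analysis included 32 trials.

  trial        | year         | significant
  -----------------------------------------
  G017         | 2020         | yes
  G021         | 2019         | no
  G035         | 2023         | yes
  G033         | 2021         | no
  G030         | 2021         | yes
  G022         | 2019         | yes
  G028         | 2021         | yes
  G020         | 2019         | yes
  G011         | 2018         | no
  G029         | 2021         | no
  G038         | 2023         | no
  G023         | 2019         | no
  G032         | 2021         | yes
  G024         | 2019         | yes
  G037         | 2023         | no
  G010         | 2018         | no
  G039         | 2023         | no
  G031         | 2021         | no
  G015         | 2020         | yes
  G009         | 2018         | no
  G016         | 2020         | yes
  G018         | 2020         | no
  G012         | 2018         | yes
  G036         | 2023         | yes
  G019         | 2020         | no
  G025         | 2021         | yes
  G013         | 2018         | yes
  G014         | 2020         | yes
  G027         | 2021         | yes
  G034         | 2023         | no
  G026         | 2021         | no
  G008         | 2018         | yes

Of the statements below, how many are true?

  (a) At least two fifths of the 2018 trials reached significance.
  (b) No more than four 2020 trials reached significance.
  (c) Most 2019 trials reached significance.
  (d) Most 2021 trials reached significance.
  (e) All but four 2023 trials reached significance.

5

(a) 2018: |A| = 6, |A ∩ B| = 3; needs |A ∩ B| / |A| ≥ 2/5 — true.
(b) 2020: |A| = 6, |A ∩ B| = 4; needs |A ∩ B| ≤ 4 — true.
(c) 2019: |A| = 5, |A ∩ B| = 3; needs |A ∩ B| > |A ∖ B| — true.
(d) 2021: |A| = 9, |A ∩ B| = 5; needs |A ∩ B| > |A ∖ B| — true.
(e) 2023: |A| = 6, |A ∩ B| = 2; needs |A ∖ B| = 4 — true.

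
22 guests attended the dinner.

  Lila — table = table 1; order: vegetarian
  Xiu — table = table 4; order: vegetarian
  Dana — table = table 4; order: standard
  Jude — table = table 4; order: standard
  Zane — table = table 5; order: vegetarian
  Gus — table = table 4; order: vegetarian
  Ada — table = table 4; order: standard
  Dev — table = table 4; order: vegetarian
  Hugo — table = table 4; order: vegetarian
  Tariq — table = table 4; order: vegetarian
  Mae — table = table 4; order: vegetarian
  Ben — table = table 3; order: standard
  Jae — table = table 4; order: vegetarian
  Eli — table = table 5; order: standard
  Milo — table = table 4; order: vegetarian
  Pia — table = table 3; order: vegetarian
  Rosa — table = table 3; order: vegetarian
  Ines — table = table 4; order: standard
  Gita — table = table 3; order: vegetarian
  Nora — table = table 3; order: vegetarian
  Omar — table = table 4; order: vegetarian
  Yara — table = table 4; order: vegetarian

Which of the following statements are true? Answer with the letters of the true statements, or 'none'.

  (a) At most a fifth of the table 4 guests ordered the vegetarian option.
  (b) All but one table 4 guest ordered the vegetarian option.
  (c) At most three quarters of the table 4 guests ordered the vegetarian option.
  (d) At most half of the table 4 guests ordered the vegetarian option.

|A| = 14, |A ∩ B| = 10, |A ∖ B| = 4.
(a) |A ∩ B| / |A| ≤ 1/5: fails.
(b) |A ∖ B| = 1: fails.
(c) |A ∩ B| / |A| ≤ 3/4: holds.
(d) |A ∩ B| ≤ |A ∖ B|: fails.

(c)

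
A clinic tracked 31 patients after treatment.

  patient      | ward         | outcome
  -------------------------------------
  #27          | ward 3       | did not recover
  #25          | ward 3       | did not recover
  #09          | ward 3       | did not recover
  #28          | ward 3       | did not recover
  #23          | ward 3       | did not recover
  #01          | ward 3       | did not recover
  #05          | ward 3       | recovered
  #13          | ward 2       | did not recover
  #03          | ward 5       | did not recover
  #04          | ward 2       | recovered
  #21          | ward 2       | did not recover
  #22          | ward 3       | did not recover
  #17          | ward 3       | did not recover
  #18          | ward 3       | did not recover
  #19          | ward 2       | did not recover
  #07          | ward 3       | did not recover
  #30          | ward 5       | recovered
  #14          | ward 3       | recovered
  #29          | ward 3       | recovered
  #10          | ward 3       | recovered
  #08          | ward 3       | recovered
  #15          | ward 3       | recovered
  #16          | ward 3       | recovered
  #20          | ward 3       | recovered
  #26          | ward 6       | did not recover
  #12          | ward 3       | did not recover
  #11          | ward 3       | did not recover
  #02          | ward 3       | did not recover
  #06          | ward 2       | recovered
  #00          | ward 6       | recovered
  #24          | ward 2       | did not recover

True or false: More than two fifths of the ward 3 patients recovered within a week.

The determiner here denotes the relation: |A ∩ B| / |A| > 2/5.
|A| = 21, |A ∩ B| = 8, |A ∖ B| = 13.
|A ∩ B|/|A| = 8/21, so the statement is false.

False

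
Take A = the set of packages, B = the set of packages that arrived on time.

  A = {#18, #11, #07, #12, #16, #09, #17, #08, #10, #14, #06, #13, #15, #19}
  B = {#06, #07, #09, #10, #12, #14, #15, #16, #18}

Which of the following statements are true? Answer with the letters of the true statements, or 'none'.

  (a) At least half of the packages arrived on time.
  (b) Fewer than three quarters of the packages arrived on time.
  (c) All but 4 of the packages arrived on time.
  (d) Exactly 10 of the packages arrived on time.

|A| = 14, |A ∩ B| = 9, |A ∖ B| = 5.
(a) |A ∩ B| ≥ |A ∖ B|: holds.
(b) |A ∩ B| / |A| < 3/4: holds.
(c) |A ∖ B| = 4: fails.
(d) |A ∩ B| = 10: fails.

(a), (b)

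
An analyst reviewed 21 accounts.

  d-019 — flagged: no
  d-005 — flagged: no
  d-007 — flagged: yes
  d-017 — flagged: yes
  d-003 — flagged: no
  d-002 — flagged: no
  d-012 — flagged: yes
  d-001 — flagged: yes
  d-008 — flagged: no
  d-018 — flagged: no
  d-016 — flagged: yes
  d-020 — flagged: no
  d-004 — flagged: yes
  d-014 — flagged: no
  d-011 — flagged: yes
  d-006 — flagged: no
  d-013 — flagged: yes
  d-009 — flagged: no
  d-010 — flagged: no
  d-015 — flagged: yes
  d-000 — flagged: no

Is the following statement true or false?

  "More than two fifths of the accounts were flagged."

Truth condition: |A ∩ B| / |A| > 2/5.
|A| = 21, |A ∩ B| = 9, |A ∖ B| = 12.
|A ∩ B|/|A| = 9/21, so the statement is true.

True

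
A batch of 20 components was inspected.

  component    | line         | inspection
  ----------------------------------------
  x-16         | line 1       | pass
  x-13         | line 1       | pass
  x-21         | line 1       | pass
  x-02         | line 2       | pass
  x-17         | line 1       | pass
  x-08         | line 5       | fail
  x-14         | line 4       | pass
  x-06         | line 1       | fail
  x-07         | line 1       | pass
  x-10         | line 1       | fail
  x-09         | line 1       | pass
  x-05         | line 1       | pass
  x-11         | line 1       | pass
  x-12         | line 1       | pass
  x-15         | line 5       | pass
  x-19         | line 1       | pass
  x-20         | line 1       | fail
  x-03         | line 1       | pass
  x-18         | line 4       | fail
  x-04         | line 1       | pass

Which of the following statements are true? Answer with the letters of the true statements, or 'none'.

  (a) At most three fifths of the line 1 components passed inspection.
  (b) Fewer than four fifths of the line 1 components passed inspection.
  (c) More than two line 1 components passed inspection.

|A| = 15, |A ∩ B| = 12, |A ∖ B| = 3.
(a) |A ∩ B| / |A| ≤ 3/5: fails.
(b) |A ∩ B| / |A| < 4/5: fails.
(c) |A ∩ B| > 2: holds.

(c)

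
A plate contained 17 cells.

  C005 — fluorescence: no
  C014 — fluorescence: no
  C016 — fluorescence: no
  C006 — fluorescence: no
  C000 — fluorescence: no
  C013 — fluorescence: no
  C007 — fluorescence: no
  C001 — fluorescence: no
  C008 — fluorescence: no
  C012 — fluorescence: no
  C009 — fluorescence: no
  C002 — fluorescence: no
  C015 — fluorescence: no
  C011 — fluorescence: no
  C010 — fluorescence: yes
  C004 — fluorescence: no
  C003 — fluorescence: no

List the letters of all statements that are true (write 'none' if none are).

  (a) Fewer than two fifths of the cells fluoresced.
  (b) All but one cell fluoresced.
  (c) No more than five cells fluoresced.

|A| = 17, |A ∩ B| = 1, |A ∖ B| = 16.
(a) |A ∩ B| / |A| < 2/5: holds.
(b) |A ∖ B| = 1: fails.
(c) |A ∩ B| ≤ 5: holds.

(a), (c)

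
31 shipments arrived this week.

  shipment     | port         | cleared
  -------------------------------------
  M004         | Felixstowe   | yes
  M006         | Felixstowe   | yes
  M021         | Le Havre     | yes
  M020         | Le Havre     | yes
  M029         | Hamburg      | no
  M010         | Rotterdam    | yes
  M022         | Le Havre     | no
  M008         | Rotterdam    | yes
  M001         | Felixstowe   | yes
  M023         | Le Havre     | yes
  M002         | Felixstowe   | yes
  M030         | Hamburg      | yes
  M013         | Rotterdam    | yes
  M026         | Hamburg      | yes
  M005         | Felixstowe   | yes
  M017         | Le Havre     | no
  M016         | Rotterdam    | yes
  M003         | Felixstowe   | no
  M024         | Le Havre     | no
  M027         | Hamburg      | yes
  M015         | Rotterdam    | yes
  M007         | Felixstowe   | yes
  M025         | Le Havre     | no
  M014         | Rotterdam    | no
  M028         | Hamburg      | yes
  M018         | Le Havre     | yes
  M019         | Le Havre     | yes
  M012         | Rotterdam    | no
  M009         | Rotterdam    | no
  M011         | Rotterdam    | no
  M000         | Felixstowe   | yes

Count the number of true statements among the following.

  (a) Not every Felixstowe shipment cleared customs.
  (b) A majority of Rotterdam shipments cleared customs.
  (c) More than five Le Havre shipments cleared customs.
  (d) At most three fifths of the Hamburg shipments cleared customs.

2

(a) Felixstowe: |A| = 8, |A ∩ B| = 7; needs A ⊄ B (|A ∖ B| ≥ 1) — true.
(b) Rotterdam: |A| = 9, |A ∩ B| = 5; needs |A ∩ B| > |A ∖ B| — true.
(c) Le Havre: |A| = 9, |A ∩ B| = 5; needs |A ∩ B| > 5 — false.
(d) Hamburg: |A| = 5, |A ∩ B| = 4; needs |A ∩ B| / |A| ≤ 3/5 — false.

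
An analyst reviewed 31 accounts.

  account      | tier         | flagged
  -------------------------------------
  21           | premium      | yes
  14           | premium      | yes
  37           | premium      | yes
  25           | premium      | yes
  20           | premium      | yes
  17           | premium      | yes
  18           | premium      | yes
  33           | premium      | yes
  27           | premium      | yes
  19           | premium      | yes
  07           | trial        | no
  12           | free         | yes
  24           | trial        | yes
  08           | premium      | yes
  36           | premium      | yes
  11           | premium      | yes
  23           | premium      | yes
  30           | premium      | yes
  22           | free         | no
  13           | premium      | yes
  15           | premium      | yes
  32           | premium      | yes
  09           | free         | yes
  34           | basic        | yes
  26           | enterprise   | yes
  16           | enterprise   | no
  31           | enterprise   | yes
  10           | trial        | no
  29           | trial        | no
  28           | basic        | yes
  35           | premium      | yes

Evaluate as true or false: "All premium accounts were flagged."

Truth condition: A ⊆ B, i.e. every element of A is in B (|A ∖ B| = 0).
|A| = 19, |A ∩ B| = 19, |A ∖ B| = 0.
So the statement is true.

True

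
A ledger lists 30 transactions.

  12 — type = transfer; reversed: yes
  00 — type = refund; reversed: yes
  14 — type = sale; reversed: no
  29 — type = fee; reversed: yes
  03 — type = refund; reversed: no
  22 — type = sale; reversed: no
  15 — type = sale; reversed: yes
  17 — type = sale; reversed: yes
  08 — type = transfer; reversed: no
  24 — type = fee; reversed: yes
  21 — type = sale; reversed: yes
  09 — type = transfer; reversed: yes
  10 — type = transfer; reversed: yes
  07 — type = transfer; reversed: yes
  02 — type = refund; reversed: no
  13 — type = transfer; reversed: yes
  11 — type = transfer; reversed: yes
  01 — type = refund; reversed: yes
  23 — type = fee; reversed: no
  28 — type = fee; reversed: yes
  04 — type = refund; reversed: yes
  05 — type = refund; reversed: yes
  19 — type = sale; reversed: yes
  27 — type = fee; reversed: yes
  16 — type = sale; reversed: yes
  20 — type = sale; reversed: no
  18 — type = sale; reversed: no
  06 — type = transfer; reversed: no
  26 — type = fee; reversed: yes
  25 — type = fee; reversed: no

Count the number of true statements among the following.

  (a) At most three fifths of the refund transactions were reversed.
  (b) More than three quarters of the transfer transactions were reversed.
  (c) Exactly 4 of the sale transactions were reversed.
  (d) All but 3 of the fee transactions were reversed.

(a) refund: |A| = 6, |A ∩ B| = 4; needs |A ∩ B| / |A| ≤ 3/5 — false.
(b) transfer: |A| = 8, |A ∩ B| = 6; needs |A ∩ B| / |A| > 3/4 — false.
(c) sale: |A| = 9, |A ∩ B| = 5; needs |A ∩ B| = 4 — false.
(d) fee: |A| = 7, |A ∩ B| = 5; needs |A ∖ B| = 3 — false.

0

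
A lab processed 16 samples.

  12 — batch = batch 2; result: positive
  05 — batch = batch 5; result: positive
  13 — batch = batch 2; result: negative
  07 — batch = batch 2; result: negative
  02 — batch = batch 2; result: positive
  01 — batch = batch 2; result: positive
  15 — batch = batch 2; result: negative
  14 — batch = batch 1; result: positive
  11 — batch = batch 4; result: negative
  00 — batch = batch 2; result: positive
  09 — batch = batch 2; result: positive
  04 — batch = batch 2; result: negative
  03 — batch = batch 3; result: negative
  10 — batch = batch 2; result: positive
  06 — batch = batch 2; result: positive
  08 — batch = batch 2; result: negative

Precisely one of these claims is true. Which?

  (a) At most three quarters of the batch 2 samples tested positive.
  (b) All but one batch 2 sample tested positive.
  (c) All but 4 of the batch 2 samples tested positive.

(a)

|A| = 12, |A ∩ B| = 7, |A ∖ B| = 5.
(a) requires |A ∩ B| / |A| ≤ 3/4: true.
(b) requires |A ∖ B| = 1: false.
(c) requires |A ∖ B| = 4: false.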